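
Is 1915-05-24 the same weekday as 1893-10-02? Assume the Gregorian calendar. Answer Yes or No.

Yes

From Oct 2, 1893 to May 24, 1915 is 7903 days.
7903 mod 7 = 0, so they are the same weekday.
(Oct 2, 1893 is a Monday; May 24, 1915 is a Monday.)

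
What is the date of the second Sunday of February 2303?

February 1, 2303 is a Sunday.
The first Sunday is therefore February 1 (same day).
The second Sunday is 1 + 1×7 = February 8.

February 8, 2303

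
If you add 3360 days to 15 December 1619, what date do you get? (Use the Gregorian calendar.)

+366 (one year; includes Feb 29, 1620) → Dec 15, 1620 (2994 left).
+365 (one year) → Dec 15, 1621 (2629 left).
+365 (one year) → Dec 15, 1622 (2264 left).
+365 (one year) → Dec 15, 1623 (1899 left).
+366 (one year; includes Feb 29, 1624) → Dec 15, 1624 (1533 left).
+365 (one year) → Dec 15, 1625 (1168 left).
+365 (one year) → Dec 15, 1626 (803 left).
+365 (one year) → Dec 15, 1627 (438 left).
+366 (one year; includes Feb 29, 1628) → Dec 15, 1628 (72 left).
Dec has 31 days: +17 → Jan 1, 1629 (55 left).
Jan has 31 days: +31 → Feb 1, 1629 (24 left).
+24 → Feb 25, 1629.

February 25, 1629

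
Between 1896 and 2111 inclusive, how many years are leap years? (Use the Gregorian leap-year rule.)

Multiples of 4 in [1896,2111]: 54.
Of those, multiples of 100: 3 (not leap unless ÷400).
Multiples of 400: 1.
Leap years = 54 − 3 + 1 = 52.

52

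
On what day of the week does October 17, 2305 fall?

Tuesday

Doomsday rule: the anchor day for the 2300s is Wednesday. For year 05: 5÷12 = 0 r 5, and 5÷4 = 1, so 0+5+1 = 6.
Wednesday + 6 ≡ Tuesday — that's 2305's doomsday.
In October the doomsday date is Oct 10.
Oct 17 is 7 days after Oct 10; 7 mod 7 = 0, so Tuesday + 0 = Tuesday.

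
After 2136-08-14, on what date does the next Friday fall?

Aug 14, 2136 is a Tuesday.
From Tuesday to the next Friday is 3 days.
Aug 14, 2136 + 3 = Aug 17, 2136.

August 17, 2136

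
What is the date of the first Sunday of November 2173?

November 1, 2173 is a Monday.
The first Sunday is therefore November 7 (6 days later).

November 7, 2173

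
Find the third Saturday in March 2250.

March 1, 2250 is a Friday.
The first Saturday is therefore March 2 (1 days later).
The third Saturday is 2 + 2×7 = March 16.

March 16, 2250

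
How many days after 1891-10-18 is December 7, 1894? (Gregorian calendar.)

1146

Oct 18, 1891 → Oct 18, 1892: 366 days (Feb 29, 1892 is in that span).
Oct 18, 1892 → Oct 18, 1893: 365 days.
Oct 18, 1893 → Oct 18, 1894: 365 days.
Oct 18, 1894 → Nov 18, 1894: 31 days (October has 31).
Nov 18, 1894 → Dec 7, 1894: 19 days.
Total: 1146 days.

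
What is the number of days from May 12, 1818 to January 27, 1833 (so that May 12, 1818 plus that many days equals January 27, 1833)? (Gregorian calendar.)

5374

May 12, 1818 → May 12, 1819: 365 days.
May 12, 1819 → May 12, 1820: 366 days (Feb 29, 1820 is in that span).
May 12, 1820 → May 12, 1821: 365 days.
May 12, 1821 → May 12, 1822: 365 days.
May 12, 1822 → May 12, 1823: 365 days.
May 12, 1823 → May 12, 1824: 366 days (Feb 29, 1824 is in that span).
May 12, 1824 → May 12, 1825: 365 days.
May 12, 1825 → May 12, 1826: 365 days.
May 12, 1826 → May 12, 1827: 365 days.
May 12, 1827 → May 12, 1828: 366 days (Feb 29, 1828 is in that span).
May 12, 1828 → May 12, 1829: 365 days.
May 12, 1829 → May 12, 1830: 365 days.
May 12, 1830 → May 12, 1831: 365 days.
May 12, 1831 → May 12, 1832: 366 days (Feb 29, 1832 is in that span).
May 12, 1832 → Jun 12, 1832: 31 days (May has 31).
Jun 12, 1832 → Jul 12, 1832: 30 days (June has 30).
Jul 12, 1832 → Aug 12, 1832: 31 days (July has 31).
Aug 12, 1832 → Sep 12, 1832: 31 days (August has 31).
Sep 12, 1832 → Oct 12, 1832: 30 days (September has 30).
Oct 12, 1832 → Nov 12, 1832: 31 days (October has 31).
Nov 12, 1832 → Dec 12, 1832: 30 days (November has 30).
Dec 12, 1832 → Jan 12, 1833: 31 days (December has 31).
Jan 12, 1833 → Jan 27, 1833: 15 days.
Total: 5374 days.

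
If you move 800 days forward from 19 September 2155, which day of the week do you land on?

Sunday

Sep 19, 2155 is a Friday.
800 mod 7 = 2, so 800 days after a Friday is Friday + 2 = Sunday.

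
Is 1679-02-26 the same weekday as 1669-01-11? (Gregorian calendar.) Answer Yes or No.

From Jan 11, 1669 to Feb 26, 1679 is 3698 days.
3698 mod 7 = 2, so they are different weekdays.
(Jan 11, 1669 is a Friday; Feb 26, 1679 is a Sunday.)

No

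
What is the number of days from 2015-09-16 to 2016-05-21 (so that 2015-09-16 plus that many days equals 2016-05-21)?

Sep 16, 2015 → Oct 16, 2015: 30 days (September has 30).
Oct 16, 2015 → Nov 16, 2015: 31 days (October has 31).
Nov 16, 2015 → Dec 16, 2015: 30 days (November has 30).
Dec 16, 2015 → Jan 16, 2016: 31 days (December has 31).
Jan 16, 2016 → Feb 16, 2016: 31 days (January has 31).
Feb 16, 2016 → Mar 16, 2016: 29 days (February has 29).
Mar 16, 2016 → Apr 16, 2016: 31 days (March has 31).
Apr 16, 2016 → May 16, 2016: 30 days (April has 30).
May 16, 2016 → May 21, 2016: 5 days.
Total: 248 days.

248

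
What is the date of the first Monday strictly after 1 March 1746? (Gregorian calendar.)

Mar 1, 1746 is a Tuesday.
From Tuesday to the next Monday is 6 days.
Mar 1, 1746 + 6 = Mar 7, 1746.

March 7, 1746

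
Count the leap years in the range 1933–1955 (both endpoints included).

5

Multiples of 4 in [1933,1955]: 5.
Of those, multiples of 100: 0 (not leap unless ÷400).
Multiples of 400: 0.
Leap years = 5 − 0 + 0 = 5.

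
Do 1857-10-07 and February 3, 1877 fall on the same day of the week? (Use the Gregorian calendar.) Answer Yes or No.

No

From Oct 7, 1857 to Feb 3, 1877 is 7059 days.
7059 mod 7 = 3, so they are different weekdays.
(Oct 7, 1857 is a Wednesday; Feb 3, 1877 is a Saturday.)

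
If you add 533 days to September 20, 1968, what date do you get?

+365 (one year) → Sep 20, 1969 (168 left).
Sep has 30 days: +11 → Oct 1, 1969 (157 left).
Oct has 31 days: +31 → Nov 1, 1969 (126 left).
Nov has 30 days: +30 → Dec 1, 1969 (96 left).
Dec has 31 days: +31 → Jan 1, 1970 (65 left).
Jan has 31 days: +31 → Feb 1, 1970 (34 left).
Feb has 28 days: +28 → Mar 1, 1970 (6 left).
+6 → Mar 7, 1970.

March 7, 1970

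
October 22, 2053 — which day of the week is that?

Doomsday rule: the anchor day for the 2000s is Tuesday. For year 53: 53÷12 = 4 r 5, and 5÷4 = 1, so 4+5+1 = 10.
Tuesday + 10 ≡ Friday — that's 2053's doomsday.
In October the doomsday date is Oct 10.
Oct 22 is 12 days after Oct 10; 12 mod 7 = 5, so Friday + 5 = Wednesday.

Wednesday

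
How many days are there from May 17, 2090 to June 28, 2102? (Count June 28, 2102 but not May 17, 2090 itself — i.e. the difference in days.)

4424

May 17, 2090 → May 17, 2091: 365 days.
May 17, 2091 → May 17, 2092: 366 days (Feb 29, 2092 is in that span).
May 17, 2092 → May 17, 2093: 365 days.
May 17, 2093 → May 17, 2094: 365 days.
May 17, 2094 → May 17, 2095: 365 days.
May 17, 2095 → May 17, 2096: 366 days (Feb 29, 2096 is in that span).
May 17, 2096 → May 17, 2097: 365 days.
May 17, 2097 → May 17, 2098: 365 days.
May 17, 2098 → May 17, 2099: 365 days.
May 17, 2099 → May 17, 2100: 365 days.
May 17, 2100 → May 17, 2101: 365 days.
May 17, 2101 → May 17, 2102: 365 days.
May 17, 2102 → Jun 17, 2102: 31 days (May has 31).
Jun 17, 2102 → Jun 28, 2102: 11 days.
Total: 4424 days.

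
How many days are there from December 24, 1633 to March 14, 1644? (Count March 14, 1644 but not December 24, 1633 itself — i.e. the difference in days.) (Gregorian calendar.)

Dec 24, 1633 → Dec 24, 1634: 365 days.
Dec 24, 1634 → Dec 24, 1635: 365 days.
Dec 24, 1635 → Dec 24, 1636: 366 days (Feb 29, 1636 is in that span).
Dec 24, 1636 → Dec 24, 1637: 365 days.
Dec 24, 1637 → Dec 24, 1638: 365 days.
Dec 24, 1638 → Dec 24, 1639: 365 days.
Dec 24, 1639 → Dec 24, 1640: 366 days (Feb 29, 1640 is in that span).
Dec 24, 1640 → Dec 24, 1641: 365 days.
Dec 24, 1641 → Dec 24, 1642: 365 days.
Dec 24, 1642 → Dec 24, 1643: 365 days.
Dec 24, 1643 → Jan 24, 1644: 31 days (December has 31).
Jan 24, 1644 → Feb 24, 1644: 31 days (January has 31).
Feb 24, 1644 → Mar 14, 1644: 19 days.
Total: 3733 days.

3733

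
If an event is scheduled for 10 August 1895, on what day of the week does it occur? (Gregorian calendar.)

Doomsday rule: the anchor day for the 1800s is Friday. For year 95: 95÷12 = 7 r 11, and 11÷4 = 2, so 7+11+2 = 20.
Friday + 20 ≡ Thursday — that's 1895's doomsday.
In August the doomsday date is Aug 8.
Aug 10 is 2 days after Aug 8; 2 mod 7 = 2, so Thursday + 2 = Saturday.

Saturday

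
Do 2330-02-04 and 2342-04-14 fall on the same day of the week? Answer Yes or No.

Yes

From Feb 4, 2330 to Apr 14, 2342 is 4452 days.
4452 mod 7 = 0, so they are the same weekday.
(Feb 4, 2330 is a Tuesday; Apr 14, 2342 is a Tuesday.)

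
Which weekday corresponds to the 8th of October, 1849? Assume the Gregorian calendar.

Monday

Doomsday rule: the anchor day for the 1800s is Friday. For year 49: 49÷12 = 4 r 1, and 1÷4 = 0, so 4+1+0 = 5.
Friday + 5 ≡ Wednesday — that's 1849's doomsday.
In October the doomsday date is Oct 10.
Oct 8 is 2 days before Oct 10; 2 mod 7 = 2, so Wednesday − 2 = Monday.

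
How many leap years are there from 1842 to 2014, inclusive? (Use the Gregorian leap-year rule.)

Multiples of 4 in [1842,2014]: 43.
Of those, multiples of 100: 2 (not leap unless ÷400).
Multiples of 400: 1.
Leap years = 43 − 2 + 1 = 42.

42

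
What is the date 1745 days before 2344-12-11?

−366 (one year; includes Feb 29, 2344) → Dec 11, 2343 (1379 left).
−365 (one year) → Dec 11, 2342 (1014 left).
−365 (one year) → Dec 11, 2341 (649 left).
−365 (one year) → Dec 11, 2340 (284 left).
−11 → Nov 30, 2340 (end of Nov, 30 days; 273 left).
−30 → Oct 31, 2340 (end of Oct, 31 days; 243 left).
−31 → Sep 30, 2340 (end of Sep, 30 days; 212 left).
−30 → Aug 31, 2340 (end of Aug, 31 days; 182 left).
−31 → Jul 31, 2340 (end of Jul, 31 days; 151 left).
−31 → Jun 30, 2340 (end of Jun, 30 days; 120 left).
−30 → May 31, 2340 (end of May, 31 days; 90 left).
−31 → Apr 30, 2340 (end of Apr, 30 days; 59 left).
−30 → Mar 31, 2340 (end of Mar, 31 days; 29 left).
−29 → Mar 2, 2340.

March 2, 2340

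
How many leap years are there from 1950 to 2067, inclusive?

29

Multiples of 4 in [1950,2067]: 29.
Of those, multiples of 100: 1 (not leap unless ÷400).
Multiples of 400: 1.
Leap years = 29 − 1 + 1 = 29.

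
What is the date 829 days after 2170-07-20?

+365 (one year) → Jul 20, 2171 (464 left).
+366 (one year; includes Feb 29, 2172) → Jul 20, 2172 (98 left).
Jul has 31 days: +12 → Aug 1, 2172 (86 left).
Aug has 31 days: +31 → Sep 1, 2172 (55 left).
Sep has 30 days: +30 → Oct 1, 2172 (25 left).
+25 → Oct 26, 2172.

October 26, 2172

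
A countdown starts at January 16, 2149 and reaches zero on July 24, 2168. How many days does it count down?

7129

Jan 16, 2149 → Jan 16, 2150: 365 days.
Jan 16, 2150 → Jan 16, 2151: 365 days.
Jan 16, 2151 → Jan 16, 2152: 365 days.
Jan 16, 2152 → Jan 16, 2153: 366 days (Feb 29, 2152 is in that span).
Jan 16, 2153 → Jan 16, 2154: 365 days.
Jan 16, 2154 → Jan 16, 2155: 365 days.
Jan 16, 2155 → Jan 16, 2156: 365 days.
Jan 16, 2156 → Jan 16, 2157: 366 days (Feb 29, 2156 is in that span).
Jan 16, 2157 → Jan 16, 2158: 365 days.
Jan 16, 2158 → Jan 16, 2159: 365 days.
Jan 16, 2159 → Jan 16, 2160: 365 days.
Jan 16, 2160 → Jan 16, 2161: 366 days (Feb 29, 2160 is in that span).
Jan 16, 2161 → Jan 16, 2162: 365 days.
Jan 16, 2162 → Jan 16, 2163: 365 days.
Jan 16, 2163 → Jan 16, 2164: 365 days.
Jan 16, 2164 → Jan 16, 2165: 366 days (Feb 29, 2164 is in that span).
Jan 16, 2165 → Jan 16, 2166: 365 days.
Jan 16, 2166 → Jan 16, 2167: 365 days.
Jan 16, 2167 → Jan 16, 2168: 365 days.
Jan 16, 2168 → Feb 16, 2168: 31 days (January has 31).
Feb 16, 2168 → Mar 16, 2168: 29 days (February has 29).
Mar 16, 2168 → Apr 16, 2168: 31 days (March has 31).
Apr 16, 2168 → May 16, 2168: 30 days (April has 30).
May 16, 2168 → Jun 16, 2168: 31 days (May has 31).
Jun 16, 2168 → Jul 16, 2168: 30 days (June has 30).
Jul 16, 2168 → Jul 24, 2168: 8 days.
Total: 7129 days.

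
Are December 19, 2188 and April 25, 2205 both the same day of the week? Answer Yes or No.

From Dec 19, 2188 to Apr 25, 2205 is 5970 days.
5970 mod 7 = 6, so they are different weekdays.
(Dec 19, 2188 is a Friday; Apr 25, 2205 is a Thursday.)

No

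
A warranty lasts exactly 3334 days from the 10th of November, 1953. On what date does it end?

+365 (one year) → Nov 10, 1954 (2969 left).
+365 (one year) → Nov 10, 1955 (2604 left).
+366 (one year; includes Feb 29, 1956) → Nov 10, 1956 (2238 left).
+365 (one year) → Nov 10, 1957 (1873 left).
+365 (one year) → Nov 10, 1958 (1508 left).
+365 (one year) → Nov 10, 1959 (1143 left).
+366 (one year; includes Feb 29, 1960) → Nov 10, 1960 (777 left).
+365 (one year) → Nov 10, 1961 (412 left).
+365 (one year) → Nov 10, 1962 (47 left).
Nov has 30 days: +21 → Dec 1, 1962 (26 left).
+26 → Dec 27, 1962.

December 27, 1962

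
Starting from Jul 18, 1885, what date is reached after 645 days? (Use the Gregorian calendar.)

April 24, 1887

+365 (one year) → Jul 18, 1886 (280 left).
Jul has 31 days: +14 → Aug 1, 1886 (266 left).
Aug has 31 days: +31 → Sep 1, 1886 (235 left).
Sep has 30 days: +30 → Oct 1, 1886 (205 left).
Oct has 31 days: +31 → Nov 1, 1886 (174 left).
Nov has 30 days: +30 → Dec 1, 1886 (144 left).
Dec has 31 days: +31 → Jan 1, 1887 (113 left).
Jan has 31 days: +31 → Feb 1, 1887 (82 left).
Feb has 28 days: +28 → Mar 1, 1887 (54 left).
Mar has 31 days: +31 → Apr 1, 1887 (23 left).
+23 → Apr 24, 1887.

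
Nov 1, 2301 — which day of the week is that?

Friday

Doomsday rule: the anchor day for the 2300s is Wednesday. For year 01: 1÷12 = 0 r 1, and 1÷4 = 0, so 0+1+0 = 1.
Wednesday + 1 ≡ Thursday — that's 2301's doomsday.
In November the doomsday date is Nov 7.
Nov 1 is 6 days before Nov 7; 6 mod 7 = 6, so Thursday − 6 = Friday.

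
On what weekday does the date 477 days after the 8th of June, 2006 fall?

Friday

First find the weekday of Jun 8, 2006. Doomsday rule: the anchor day for the 2000s is Tuesday. For year 06: 6÷12 = 0 r 6, and 6÷4 = 1, so 0+6+1 = 7.
Tuesday + 7 ≡ Tuesday — that's 2006's doomsday.
In June the doomsday date is Jun 6.
Jun 8 is 2 days after Jun 6; 2 mod 7 = 2, so Tuesday + 2 = Thursday.
477 mod 7 = 1, so 477 days after a Thursday is Thursday + 1 = Friday.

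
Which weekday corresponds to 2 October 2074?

Tuesday

January 1, 2074 is a Monday.
Jan 1, 2074 → Feb 1, 2074: 31 days (January has 31).
Feb 1, 2074 → Mar 1, 2074: 28 days (February has 28).
Mar 1, 2074 → Apr 1, 2074: 31 days (March has 31).
Apr 1, 2074 → May 1, 2074: 30 days (April has 30).
May 1, 2074 → Jun 1, 2074: 31 days (May has 31).
Jun 1, 2074 → Jul 1, 2074: 30 days (June has 30).
Jul 1, 2074 → Aug 1, 2074: 31 days (July has 31).
Aug 1, 2074 → Sep 1, 2074: 31 days (August has 31).
Sep 1, 2074 → Oct 1, 2074: 30 days (September has 30).
Oct 1, 2074 → Oct 2, 2074: 1 days.
Total: 274 days.
274 mod 7 = 1, so Monday + 1 = Tuesday.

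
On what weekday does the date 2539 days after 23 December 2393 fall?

Dec 23, 2393 is a Thursday.
2539 mod 7 = 5, so 2539 days after a Thursday is Thursday + 5 = Tuesday.

Tuesday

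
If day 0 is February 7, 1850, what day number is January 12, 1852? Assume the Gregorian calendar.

704

Feb 7, 1850 → Feb 7, 1851: 365 days.
Feb 7, 1851 → Mar 7, 1851: 28 days (February has 28).
Mar 7, 1851 → Apr 7, 1851: 31 days (March has 31).
Apr 7, 1851 → May 7, 1851: 30 days (April has 30).
May 7, 1851 → Jun 7, 1851: 31 days (May has 31).
Jun 7, 1851 → Jul 7, 1851: 30 days (June has 30).
Jul 7, 1851 → Aug 7, 1851: 31 days (July has 31).
Aug 7, 1851 → Sep 7, 1851: 31 days (August has 31).
Sep 7, 1851 → Oct 7, 1851: 30 days (September has 30).
Oct 7, 1851 → Nov 7, 1851: 31 days (October has 31).
Nov 7, 1851 → Dec 7, 1851: 30 days (November has 30).
Dec 7, 1851 → Jan 7, 1852: 31 days (December has 31).
Jan 7, 1852 → Jan 12, 1852: 5 days.
Total: 704 days.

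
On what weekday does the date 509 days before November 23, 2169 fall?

Saturday

Nov 23, 2169 is a Thursday.
509 mod 7 = 5, so 509 days before a Thursday is Thursday − 5 = Saturday.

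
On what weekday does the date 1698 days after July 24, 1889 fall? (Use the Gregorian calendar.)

Sunday

Jul 24, 1889 is a Wednesday.
1698 mod 7 = 4, so 1698 days after a Wednesday is Wednesday + 4 = Sunday.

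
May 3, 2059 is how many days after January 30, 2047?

4476

Jan 30, 2047 → Jan 30, 2048: 365 days.
Jan 30, 2048 → Jan 30, 2049: 366 days (Feb 29, 2048 is in that span).
Jan 30, 2049 → Jan 30, 2050: 365 days.
Jan 30, 2050 → Jan 30, 2051: 365 days.
Jan 30, 2051 → Jan 30, 2052: 365 days.
Jan 30, 2052 → Jan 30, 2053: 366 days (Feb 29, 2052 is in that span).
Jan 30, 2053 → Jan 30, 2054: 365 days.
Jan 30, 2054 → Jan 30, 2055: 365 days.
Jan 30, 2055 → Jan 30, 2056: 365 days.
Jan 30, 2056 → Jan 30, 2057: 366 days (Feb 29, 2056 is in that span).
Jan 30, 2057 → Jan 30, 2058: 365 days.
Jan 30, 2058 → Jan 30, 2059: 365 days.
Jan 30, 2059 → Feb 28, 2059: 29 days (January has 31).
Feb 28, 2059 → Mar 28, 2059: 28 days (February has 28).
Mar 28, 2059 → Apr 28, 2059: 31 days (March has 31).
Apr 28, 2059 → May 3, 2059: 5 days.
Total: 4476 days.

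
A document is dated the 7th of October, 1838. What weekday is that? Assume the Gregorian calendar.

January 1, 1838 is a Monday.
Jan 1, 1838 → Feb 1, 1838: 31 days (January has 31).
Feb 1, 1838 → Mar 1, 1838: 28 days (February has 28).
Mar 1, 1838 → Apr 1, 1838: 31 days (March has 31).
Apr 1, 1838 → May 1, 1838: 30 days (April has 30).
May 1, 1838 → Jun 1, 1838: 31 days (May has 31).
Jun 1, 1838 → Jul 1, 1838: 30 days (June has 30).
Jul 1, 1838 → Aug 1, 1838: 31 days (July has 31).
Aug 1, 1838 → Sep 1, 1838: 31 days (August has 31).
Sep 1, 1838 → Oct 1, 1838: 30 days (September has 30).
Oct 1, 1838 → Oct 7, 1838: 6 days.
Total: 279 days.
279 mod 7 = 6, so Monday + 6 = Sunday.

Sunday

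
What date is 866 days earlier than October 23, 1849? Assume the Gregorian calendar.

June 10, 1847

−365 (one year) → Oct 23, 1848 (501 left).
−366 (one year; includes Feb 29, 1848) → Oct 23, 1847 (135 left).
−23 → Sep 30, 1847 (end of Sep, 30 days; 112 left).
−30 → Aug 31, 1847 (end of Aug, 31 days; 82 left).
−31 → Jul 31, 1847 (end of Jul, 31 days; 51 left).
−31 → Jun 30, 1847 (end of Jun, 30 days; 20 left).
−20 → Jun 10, 1847.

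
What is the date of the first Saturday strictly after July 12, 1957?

Jul 12, 1957 is a Friday.
From Friday to the next Saturday is 1 day.
Jul 12, 1957 + 1 = Jul 13, 1957.

July 13, 1957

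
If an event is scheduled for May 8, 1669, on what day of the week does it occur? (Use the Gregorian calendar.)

Doomsday rule: the anchor day for the 1600s is Tuesday. For year 69: 69÷12 = 5 r 9, and 9÷4 = 2, so 5+9+2 = 16.
Tuesday + 16 ≡ Thursday — that's 1669's doomsday.
In May the doomsday date is May 9.
May 8 is 1 day before May 9; 1 mod 7 = 1, so Thursday − 1 = Wednesday.

Wednesday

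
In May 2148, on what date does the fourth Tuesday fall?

May 1, 2148 is a Wednesday.
The first Tuesday is therefore May 7 (6 days later).
The fourth Tuesday is 7 + 3×7 = May 28.

May 28, 2148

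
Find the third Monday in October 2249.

October 15, 2249

October 1, 2249 is a Monday.
The first Monday is therefore October 1 (same day).
The third Monday is 1 + 2×7 = October 15.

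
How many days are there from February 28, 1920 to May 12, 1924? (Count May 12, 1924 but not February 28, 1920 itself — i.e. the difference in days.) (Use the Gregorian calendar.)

1535

Feb 28, 1920 → Feb 28, 1921: 366 days (Feb 29, 1920 is in that span).
Feb 28, 1921 → Feb 28, 1922: 365 days.
Feb 28, 1922 → Feb 28, 1923: 365 days.
Feb 28, 1923 → Feb 28, 1924: 365 days.
Feb 28, 1924 → Mar 28, 1924: 29 days (February has 29).
Mar 28, 1924 → Apr 28, 1924: 31 days (March has 31).
Apr 28, 1924 → May 12, 1924: 14 days.
Total: 1535 days.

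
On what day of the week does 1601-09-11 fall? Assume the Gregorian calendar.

Tuesday

Doomsday rule: the anchor day for the 1600s is Tuesday. For year 01: 1÷12 = 0 r 1, and 1÷4 = 0, so 0+1+0 = 1.
Tuesday + 1 ≡ Wednesday — that's 1601's doomsday.
In September the doomsday date is Sep 5.
Sep 11 is 6 days after Sep 5; 6 mod 7 = 6, so Wednesday + 6 = Tuesday.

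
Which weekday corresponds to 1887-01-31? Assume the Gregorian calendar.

Doomsday rule: the anchor day for the 1800s is Friday. For year 87: 87÷12 = 7 r 3, and 3÷4 = 0, so 7+3+0 = 10.
Friday + 10 ≡ Monday — that's 1887's doomsday.
In January the doomsday date is Jan 3 (1887 is not a leap year).
Jan 31 is 28 days after Jan 3; 28 mod 7 = 0, so Monday + 0 = Monday.

Monday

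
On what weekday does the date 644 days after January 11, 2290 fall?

Saturday

Jan 11, 2290 is a Saturday.
644 mod 7 = 0, so 644 days after a Saturday is Saturday + 0 = Saturday.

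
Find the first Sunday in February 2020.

February 1, 2020 is a Saturday.
The first Sunday is therefore February 2 (1 days later).

February 2, 2020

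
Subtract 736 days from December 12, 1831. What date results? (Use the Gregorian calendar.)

December 6, 1829

−365 (one year) → Dec 12, 1830 (371 left).
−12 → Nov 30, 1830 (end of Nov, 30 days; 359 left).
−30 → Oct 31, 1830 (end of Oct, 31 days; 329 left).
−31 → Sep 30, 1830 (end of Sep, 30 days; 298 left).
−30 → Aug 31, 1830 (end of Aug, 31 days; 268 left).
−31 → Jul 31, 1830 (end of Jul, 31 days; 237 left).
−31 → Jun 30, 1830 (end of Jun, 30 days; 206 left).
−30 → May 31, 1830 (end of May, 31 days; 176 left).
−31 → Apr 30, 1830 (end of Apr, 30 days; 145 left).
−30 → Mar 31, 1830 (end of Mar, 31 days; 115 left).
−31 → Feb 28, 1830 (end of Feb, 28 days; 84 left).
−28 → Jan 31, 1830 (end of Jan, 31 days; 56 left).
−31 → Dec 31, 1829 (end of Dec, 31 days; 25 left).
−25 → Dec 6, 1829.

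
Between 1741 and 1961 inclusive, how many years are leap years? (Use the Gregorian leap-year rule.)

Multiples of 4 in [1741,1961]: 55.
Of those, multiples of 100: 2 (not leap unless ÷400).
Multiples of 400: 0.
Leap years = 55 − 2 + 0 = 53.

53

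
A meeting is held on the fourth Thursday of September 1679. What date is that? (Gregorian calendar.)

September 28, 1679

September 1, 1679 is a Friday.
The first Thursday is therefore September 7 (6 days later).
The fourth Thursday is 7 + 3×7 = September 28.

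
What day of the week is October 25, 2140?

Tuesday

Doomsday rule: the anchor day for the 2100s is Sunday. For year 40: 40÷12 = 3 r 4, and 4÷4 = 1, so 3+4+1 = 8.
Sunday + 8 ≡ Monday — that's 2140's doomsday.
In October the doomsday date is Oct 10.
Oct 25 is 15 days after Oct 10; 15 mod 7 = 1, so Monday + 1 = Tuesday.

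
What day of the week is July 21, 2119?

Doomsday rule: the anchor day for the 2100s is Sunday. For year 19: 19÷12 = 1 r 7, and 7÷4 = 1, so 1+7+1 = 9.
Sunday + 9 ≡ Tuesday — that's 2119's doomsday.
In July the doomsday date is Jul 11.
Jul 21 is 10 days after Jul 11; 10 mod 7 = 3, so Tuesday + 3 = Friday.

Friday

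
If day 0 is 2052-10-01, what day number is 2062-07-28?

Oct 1, 2052 → Oct 1, 2053: 365 days.
Oct 1, 2053 → Oct 1, 2054: 365 days.
Oct 1, 2054 → Oct 1, 2055: 365 days.
Oct 1, 2055 → Oct 1, 2056: 366 days (Feb 29, 2056 is in that span).
Oct 1, 2056 → Oct 1, 2057: 365 days.
Oct 1, 2057 → Oct 1, 2058: 365 days.
Oct 1, 2058 → Oct 1, 2059: 365 days.
Oct 1, 2059 → Oct 1, 2060: 366 days (Feb 29, 2060 is in that span).
Oct 1, 2060 → Oct 1, 2061: 365 days.
Oct 1, 2061 → Nov 1, 2061: 31 days (October has 31).
Nov 1, 2061 → Dec 1, 2061: 30 days (November has 30).
Dec 1, 2061 → Jan 1, 2062: 31 days (December has 31).
Jan 1, 2062 → Feb 1, 2062: 31 days (January has 31).
Feb 1, 2062 → Mar 1, 2062: 28 days (February has 28).
Mar 1, 2062 → Apr 1, 2062: 31 days (March has 31).
Apr 1, 2062 → May 1, 2062: 30 days (April has 30).
May 1, 2062 → Jun 1, 2062: 31 days (May has 31).
Jun 1, 2062 → Jul 1, 2062: 30 days (June has 30).
Jul 1, 2062 → Jul 28, 2062: 27 days.
Total: 3587 days.

3587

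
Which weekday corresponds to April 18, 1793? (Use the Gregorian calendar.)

Thursday

Doomsday rule: the anchor day for the 1700s is Sunday. For year 93: 93÷12 = 7 r 9, and 9÷4 = 2, so 7+9+2 = 18.
Sunday + 18 ≡ Thursday — that's 1793's doomsday.
In April the doomsday date is Apr 4.
Apr 18 is 14 days after Apr 4; 14 mod 7 = 0, so Thursday + 0 = Thursday.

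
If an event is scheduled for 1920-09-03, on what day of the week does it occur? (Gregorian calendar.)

Friday

Doomsday rule: the anchor day for the 1900s is Wednesday. For year 20: 20÷12 = 1 r 8, and 8÷4 = 2, so 1+8+2 = 11.
Wednesday + 11 ≡ Sunday — that's 1920's doomsday.
In September the doomsday date is Sep 5.
Sep 3 is 2 days before Sep 5; 2 mod 7 = 2, so Sunday − 2 = Friday.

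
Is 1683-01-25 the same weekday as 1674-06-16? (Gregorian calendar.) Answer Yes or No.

No

From Jun 16, 1674 to Jan 25, 1683 is 3145 days.
3145 mod 7 = 2, so they are different weekdays.
(Jun 16, 1674 is a Saturday; Jan 25, 1683 is a Monday.)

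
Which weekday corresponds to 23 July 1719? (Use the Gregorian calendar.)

Doomsday rule: the anchor day for the 1700s is Sunday. For year 19: 19÷12 = 1 r 7, and 7÷4 = 1, so 1+7+1 = 9.
Sunday + 9 ≡ Tuesday — that's 1719's doomsday.
In July the doomsday date is Jul 11.
Jul 23 is 12 days after Jul 11; 12 mod 7 = 5, so Tuesday + 5 = Sunday.

Sunday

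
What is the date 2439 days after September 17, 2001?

+365 (one year) → Sep 17, 2002 (2074 left).
+365 (one year) → Sep 17, 2003 (1709 left).
+366 (one year; includes Feb 29, 2004) → Sep 17, 2004 (1343 left).
+365 (one year) → Sep 17, 2005 (978 left).
+365 (one year) → Sep 17, 2006 (613 left).
+365 (one year) → Sep 17, 2007 (248 left).
Sep has 30 days: +14 → Oct 1, 2007 (234 left).
Oct has 31 days: +31 → Nov 1, 2007 (203 left).
Nov has 30 days: +30 → Dec 1, 2007 (173 left).
Dec has 31 days: +31 → Jan 1, 2008 (142 left).
Jan has 31 days: +31 → Feb 1, 2008 (111 left).
Feb has 29 days: +29 → Mar 1, 2008 (82 left).
Mar has 31 days: +31 → Apr 1, 2008 (51 left).
Apr has 30 days: +30 → May 1, 2008 (21 left).
+21 → May 22, 2008.

May 22, 2008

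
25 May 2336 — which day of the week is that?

Monday

Doomsday rule: the anchor day for the 2300s is Wednesday. For year 36: 36÷12 = 3 r 0, and 0÷4 = 0, so 3+0+0 = 3.
Wednesday + 3 ≡ Saturday — that's 2336's doomsday.
In May the doomsday date is May 9.
May 25 is 16 days after May 9; 16 mod 7 = 2, so Saturday + 2 = Monday.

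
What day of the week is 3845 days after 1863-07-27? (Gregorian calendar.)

First find the weekday of Jul 27, 1863. Doomsday rule: the anchor day for the 1800s is Friday. For year 63: 63÷12 = 5 r 3, and 3÷4 = 0, so 5+3+0 = 8.
Friday + 8 ≡ Saturday — that's 1863's doomsday.
In July the doomsday date is Jul 11.
Jul 27 is 16 days after Jul 11; 16 mod 7 = 2, so Saturday + 2 = Monday.
3845 mod 7 = 2, so 3845 days after a Monday is Monday + 2 = Wednesday.

Wednesday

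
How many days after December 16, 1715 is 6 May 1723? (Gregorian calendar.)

Dec 16, 1715 → Dec 16, 1716: 366 days (Feb 29, 1716 is in that span).
Dec 16, 1716 → Dec 16, 1717: 365 days.
Dec 16, 1717 → Dec 16, 1718: 365 days.
Dec 16, 1718 → Dec 16, 1719: 365 days.
Dec 16, 1719 → Dec 16, 1720: 366 days (Feb 29, 1720 is in that span).
Dec 16, 1720 → Dec 16, 1721: 365 days.
Dec 16, 1721 → Dec 16, 1722: 365 days.
Dec 16, 1722 → Jan 16, 1723: 31 days (December has 31).
Jan 16, 1723 → Feb 16, 1723: 31 days (January has 31).
Feb 16, 1723 → Mar 16, 1723: 28 days (February has 28).
Mar 16, 1723 → Apr 16, 1723: 31 days (March has 31).
Apr 16, 1723 → May 6, 1723: 20 days.
Total: 2698 days.

2698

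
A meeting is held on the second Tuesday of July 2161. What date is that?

July 1, 2161 is a Wednesday.
The first Tuesday is therefore July 7 (6 days later).
The second Tuesday is 7 + 1×7 = July 14.

July 14, 2161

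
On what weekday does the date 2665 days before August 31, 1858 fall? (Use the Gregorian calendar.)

Aug 31, 1858 is a Tuesday.
2665 mod 7 = 5, so 2665 days before a Tuesday is Tuesday − 5 = Thursday.

Thursday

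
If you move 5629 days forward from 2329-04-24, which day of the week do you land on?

First find the weekday of Apr 24, 2329. Doomsday rule: the anchor day for the 2300s is Wednesday. For year 29: 29÷12 = 2 r 5, and 5÷4 = 1, so 2+5+1 = 8.
Wednesday + 8 ≡ Thursday — that's 2329's doomsday.
In April the doomsday date is Apr 4.
Apr 24 is 20 days after Apr 4; 20 mod 7 = 6, so Thursday + 6 = Wednesday.
5629 mod 7 = 1, so 5629 days after a Wednesday is Wednesday + 1 = Thursday.

Thursday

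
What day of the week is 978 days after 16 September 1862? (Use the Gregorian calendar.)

Sep 16, 1862 is a Tuesday.
978 mod 7 = 5, so 978 days after a Tuesday is Tuesday + 5 = Sunday.

Sunday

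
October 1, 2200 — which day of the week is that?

Wednesday

January 1, 2200 is a Wednesday.
Jan 1, 2200 → Feb 1, 2200: 31 days (January has 31).
Feb 1, 2200 → Mar 1, 2200: 28 days (February has 28).
Mar 1, 2200 → Apr 1, 2200: 31 days (March has 31).
Apr 1, 2200 → May 1, 2200: 30 days (April has 30).
May 1, 2200 → Jun 1, 2200: 31 days (May has 31).
Jun 1, 2200 → Jul 1, 2200: 30 days (June has 30).
Jul 1, 2200 → Aug 1, 2200: 31 days (July has 31).
Aug 1, 2200 → Sep 1, 2200: 31 days (August has 31).
Sep 1, 2200 → Oct 1, 2200: 30 days.
Total: 273 days.
273 mod 7 = 0, so Wednesday + 0 = Wednesday.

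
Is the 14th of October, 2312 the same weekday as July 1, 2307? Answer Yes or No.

Yes

From Jul 1, 2307 to Oct 14, 2312 is 1932 days.
1932 mod 7 = 0, so they are the same weekday.
(Jul 1, 2307 is a Monday; Oct 14, 2312 is a Monday.)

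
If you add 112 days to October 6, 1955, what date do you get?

Oct has 31 days: +26 → Nov 1, 1955 (86 left).
Nov has 30 days: +30 → Dec 1, 1955 (56 left).
Dec has 31 days: +31 → Jan 1, 1956 (25 left).
+25 → Jan 26, 1956.

January 26, 1956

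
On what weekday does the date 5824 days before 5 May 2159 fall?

First find the weekday of May 5, 2159. Doomsday rule: the anchor day for the 2100s is Sunday. For year 59: 59÷12 = 4 r 11, and 11÷4 = 2, so 4+11+2 = 17.
Sunday + 17 ≡ Wednesday — that's 2159's doomsday.
In May the doomsday date is May 9.
May 5 is 4 days before May 9; 4 mod 7 = 4, so Wednesday − 4 = Saturday.
5824 mod 7 = 0, so 5824 days before a Saturday is Saturday − 0 = Saturday.

Saturday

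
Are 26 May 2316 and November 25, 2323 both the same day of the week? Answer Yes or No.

No

From May 26, 2316 to Nov 25, 2323 is 2739 days.
2739 mod 7 = 2, so they are different weekdays.
(May 26, 2316 is a Friday; Nov 25, 2323 is a Sunday.)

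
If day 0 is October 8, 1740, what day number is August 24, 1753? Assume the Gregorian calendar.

Oct 8, 1740 → Oct 8, 1741: 365 days.
Oct 8, 1741 → Oct 8, 1742: 365 days.
Oct 8, 1742 → Oct 8, 1743: 365 days.
Oct 8, 1743 → Oct 8, 1744: 366 days (Feb 29, 1744 is in that span).
Oct 8, 1744 → Oct 8, 1745: 365 days.
Oct 8, 1745 → Oct 8, 1746: 365 days.
Oct 8, 1746 → Oct 8, 1747: 365 days.
Oct 8, 1747 → Oct 8, 1748: 366 days (Feb 29, 1748 is in that span).
Oct 8, 1748 → Oct 8, 1749: 365 days.
Oct 8, 1749 → Oct 8, 1750: 365 days.
Oct 8, 1750 → Oct 8, 1751: 365 days.
Oct 8, 1751 → Oct 8, 1752: 366 days (Feb 29, 1752 is in that span).
Oct 8, 1752 → Nov 8, 1752: 31 days (October has 31).
Nov 8, 1752 → Dec 8, 1752: 30 days (November has 30).
Dec 8, 1752 → Jan 8, 1753: 31 days (December has 31).
Jan 8, 1753 → Feb 8, 1753: 31 days (January has 31).
Feb 8, 1753 → Mar 8, 1753: 28 days (February has 28).
Mar 8, 1753 → Apr 8, 1753: 31 days (March has 31).
Apr 8, 1753 → May 8, 1753: 30 days (April has 30).
May 8, 1753 → Jun 8, 1753: 31 days (May has 31).
Jun 8, 1753 → Jul 8, 1753: 30 days (June has 30).
Jul 8, 1753 → Aug 8, 1753: 31 days (July has 31).
Aug 8, 1753 → Aug 24, 1753: 16 days.
Total: 4703 days.

4703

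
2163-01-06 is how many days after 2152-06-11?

3861

Jun 11, 2152 → Jun 11, 2153: 365 days.
Jun 11, 2153 → Jun 11, 2154: 365 days.
Jun 11, 2154 → Jun 11, 2155: 365 days.
Jun 11, 2155 → Jun 11, 2156: 366 days (Feb 29, 2156 is in that span).
Jun 11, 2156 → Jun 11, 2157: 365 days.
Jun 11, 2157 → Jun 11, 2158: 365 days.
Jun 11, 2158 → Jun 11, 2159: 365 days.
Jun 11, 2159 → Jun 11, 2160: 366 days (Feb 29, 2160 is in that span).
Jun 11, 2160 → Jun 11, 2161: 365 days.
Jun 11, 2161 → Jun 11, 2162: 365 days.
Jun 11, 2162 → Jul 11, 2162: 30 days (June has 30).
Jul 11, 2162 → Aug 11, 2162: 31 days (July has 31).
Aug 11, 2162 → Sep 11, 2162: 31 days (August has 31).
Sep 11, 2162 → Oct 11, 2162: 30 days (September has 30).
Oct 11, 2162 → Nov 11, 2162: 31 days (October has 31).
Nov 11, 2162 → Dec 11, 2162: 30 days (November has 30).
Dec 11, 2162 → Jan 6, 2163: 26 days.
Total: 3861 days.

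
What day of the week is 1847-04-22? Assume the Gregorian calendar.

Thursday

Doomsday rule: the anchor day for the 1800s is Friday. For year 47: 47÷12 = 3 r 11, and 11÷4 = 2, so 3+11+2 = 16.
Friday + 16 ≡ Sunday — that's 1847's doomsday.
In April the doomsday date is Apr 4.
Apr 22 is 18 days after Apr 4; 18 mod 7 = 4, so Sunday + 4 = Thursday.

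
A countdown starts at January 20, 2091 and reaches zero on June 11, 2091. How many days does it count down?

142

Jan 20, 2091 → Feb 20, 2091: 31 days (January has 31).
Feb 20, 2091 → Mar 20, 2091: 28 days (February has 28).
Mar 20, 2091 → Apr 20, 2091: 31 days (March has 31).
Apr 20, 2091 → May 20, 2091: 30 days (April has 30).
May 20, 2091 → Jun 11, 2091: 22 days.
Total: 142 days.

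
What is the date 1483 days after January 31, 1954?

+365 (one year) → Jan 31, 1955 (1118 left).
+365 (one year) → Jan 31, 1956 (753 left).
+366 (one year; includes Feb 29, 1956) → Jan 31, 1957 (387 left).
Jan has 31 days: +1 → Feb 1, 1957 (386 left).
Feb has 28 days: +28 → Mar 1, 1957 (358 left).
Mar has 31 days: +31 → Apr 1, 1957 (327 left).
Apr has 30 days: +30 → May 1, 1957 (297 left).
May has 31 days: +31 → Jun 1, 1957 (266 left).
Jun has 30 days: +30 → Jul 1, 1957 (236 left).
Jul has 31 days: +31 → Aug 1, 1957 (205 left).
Aug has 31 days: +31 → Sep 1, 1957 (174 left).
Sep has 30 days: +30 → Oct 1, 1957 (144 left).
Oct has 31 days: +31 → Nov 1, 1957 (113 left).
Nov has 30 days: +30 → Dec 1, 1957 (83 left).
Dec has 31 days: +31 → Jan 1, 1958 (52 left).
Jan has 31 days: +31 → Feb 1, 1958 (21 left).
+21 → Feb 22, 1958.

February 22, 1958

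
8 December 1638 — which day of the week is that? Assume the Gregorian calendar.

Wednesday

Doomsday rule: the anchor day for the 1600s is Tuesday. For year 38: 38÷12 = 3 r 2, and 2÷4 = 0, so 3+2+0 = 5.
Tuesday + 5 ≡ Sunday — that's 1638's doomsday.
In December the doomsday date is Dec 12.
Dec 8 is 4 days before Dec 12; 4 mod 7 = 4, so Sunday − 4 = Wednesday.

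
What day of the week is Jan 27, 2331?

Tuesday

Doomsday rule: the anchor day for the 2300s is Wednesday. For year 31: 31÷12 = 2 r 7, and 7÷4 = 1, so 2+7+1 = 10.
Wednesday + 10 ≡ Saturday — that's 2331's doomsday.
In January the doomsday date is Jan 3 (2331 is not a leap year).
Jan 27 is 24 days after Jan 3; 24 mod 7 = 3, so Saturday + 3 = Tuesday.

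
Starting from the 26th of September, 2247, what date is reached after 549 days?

March 28, 2249

+366 (one year; includes Feb 29, 2248) → Sep 26, 2248 (183 left).
Sep has 30 days: +5 → Oct 1, 2248 (178 left).
Oct has 31 days: +31 → Nov 1, 2248 (147 left).
Nov has 30 days: +30 → Dec 1, 2248 (117 left).
Dec has 31 days: +31 → Jan 1, 2249 (86 left).
Jan has 31 days: +31 → Feb 1, 2249 (55 left).
Feb has 28 days: +28 → Mar 1, 2249 (27 left).
+27 → Mar 28, 2249.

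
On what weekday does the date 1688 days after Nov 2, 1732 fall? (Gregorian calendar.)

Monday

First find the weekday of Nov 2, 1732. Doomsday rule: the anchor day for the 1700s is Sunday. For year 32: 32÷12 = 2 r 8, and 8÷4 = 2, so 2+8+2 = 12.
Sunday + 12 ≡ Friday — that's 1732's doomsday.
In November the doomsday date is Nov 7.
Nov 2 is 5 days before Nov 7; 5 mod 7 = 5, so Friday − 5 = Sunday.
1688 mod 7 = 1, so 1688 days after a Sunday is Sunday + 1 = Monday.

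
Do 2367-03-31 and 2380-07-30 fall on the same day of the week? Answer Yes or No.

From Mar 31, 2367 to Jul 30, 2380 is 4870 days.
4870 mod 7 = 5, so they are different weekdays.
(Mar 31, 2367 is a Friday; Jul 30, 2380 is a Wednesday.)

No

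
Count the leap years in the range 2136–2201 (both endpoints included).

Multiples of 4 in [2136,2201]: 17.
Of those, multiples of 100: 1 (not leap unless ÷400).
Multiples of 400: 0.
Leap years = 17 − 1 + 0 = 16.

16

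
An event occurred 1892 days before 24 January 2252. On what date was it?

November 19, 2246

−365 (one year) → Jan 24, 2251 (1527 left).
−365 (one year) → Jan 24, 2250 (1162 left).
−365 (one year) → Jan 24, 2249 (797 left).
−366 (one year; includes Feb 29, 2248) → Jan 24, 2248 (431 left).
−365 (one year) → Jan 24, 2247 (66 left).
−24 → Dec 31, 2246 (end of Dec, 31 days; 42 left).
−31 → Nov 30, 2246 (end of Nov, 30 days; 11 left).
−11 → Nov 19, 2246.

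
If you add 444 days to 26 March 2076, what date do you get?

+365 (one year) → Mar 26, 2077 (79 left).
Mar has 31 days: +6 → Apr 1, 2077 (73 left).
Apr has 30 days: +30 → May 1, 2077 (43 left).
May has 31 days: +31 → Jun 1, 2077 (12 left).
+12 → Jun 13, 2077.

June 13, 2077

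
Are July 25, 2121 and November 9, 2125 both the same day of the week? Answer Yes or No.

From Jul 25, 2121 to Nov 9, 2125 is 1568 days.
1568 mod 7 = 0, so they are the same weekday.
(Jul 25, 2121 is a Friday; Nov 9, 2125 is a Friday.)

Yes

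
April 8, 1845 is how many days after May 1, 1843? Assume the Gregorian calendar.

May 1, 1843 → May 1, 1844: 366 days (Feb 29, 1844 is in that span).
May 1, 1844 → Jun 1, 1844: 31 days (May has 31).
Jun 1, 1844 → Jul 1, 1844: 30 days (June has 30).
Jul 1, 1844 → Aug 1, 1844: 31 days (July has 31).
Aug 1, 1844 → Sep 1, 1844: 31 days (August has 31).
Sep 1, 1844 → Oct 1, 1844: 30 days (September has 30).
Oct 1, 1844 → Nov 1, 1844: 31 days (October has 31).
Nov 1, 1844 → Dec 1, 1844: 30 days (November has 30).
Dec 1, 1844 → Jan 1, 1845: 31 days (December has 31).
Jan 1, 1845 → Feb 1, 1845: 31 days (January has 31).
Feb 1, 1845 → Mar 1, 1845: 28 days (February has 28).
Mar 1, 1845 → Apr 1, 1845: 31 days (March has 31).
Apr 1, 1845 → Apr 8, 1845: 7 days.
Total: 708 days.

708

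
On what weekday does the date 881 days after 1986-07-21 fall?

First find the weekday of Jul 21, 1986. Doomsday rule: the anchor day for the 1900s is Wednesday. For year 86: 86÷12 = 7 r 2, and 2÷4 = 0, so 7+2+0 = 9.
Wednesday + 9 ≡ Friday — that's 1986's doomsday.
In July the doomsday date is Jul 11.
Jul 21 is 10 days after Jul 11; 10 mod 7 = 3, so Friday + 3 = Monday.
881 mod 7 = 6, so 881 days after a Monday is Monday + 6 = Sunday.

Sunday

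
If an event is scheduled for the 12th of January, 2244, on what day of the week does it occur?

Friday

Doomsday rule: the anchor day for the 2200s is Friday. For year 44: 44÷12 = 3 r 8, and 8÷4 = 2, so 3+8+2 = 13.
Friday + 13 ≡ Thursday — that's 2244's doomsday.
In January the doomsday date is Jan 4 (2244 is a leap year (divisible by 4)).
Jan 12 is 8 days after Jan 4; 8 mod 7 = 1, so Thursday + 1 = Friday.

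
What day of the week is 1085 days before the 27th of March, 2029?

Mar 27, 2029 is a Tuesday.
1085 mod 7 = 0, so 1085 days before a Tuesday is Tuesday − 0 = Tuesday.

Tuesday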